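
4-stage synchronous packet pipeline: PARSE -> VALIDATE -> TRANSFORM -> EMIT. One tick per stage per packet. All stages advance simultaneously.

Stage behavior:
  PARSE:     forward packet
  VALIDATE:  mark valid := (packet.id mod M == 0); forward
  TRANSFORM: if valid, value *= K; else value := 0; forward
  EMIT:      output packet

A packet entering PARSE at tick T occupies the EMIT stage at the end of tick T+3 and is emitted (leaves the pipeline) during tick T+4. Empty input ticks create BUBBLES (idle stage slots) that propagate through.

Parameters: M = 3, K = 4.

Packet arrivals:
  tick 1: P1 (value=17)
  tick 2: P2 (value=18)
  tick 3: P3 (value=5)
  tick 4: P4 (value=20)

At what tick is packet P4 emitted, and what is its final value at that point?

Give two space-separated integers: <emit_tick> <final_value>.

Tick 1: [PARSE:P1(v=17,ok=F), VALIDATE:-, TRANSFORM:-, EMIT:-] out:-; in:P1
Tick 2: [PARSE:P2(v=18,ok=F), VALIDATE:P1(v=17,ok=F), TRANSFORM:-, EMIT:-] out:-; in:P2
Tick 3: [PARSE:P3(v=5,ok=F), VALIDATE:P2(v=18,ok=F), TRANSFORM:P1(v=0,ok=F), EMIT:-] out:-; in:P3
Tick 4: [PARSE:P4(v=20,ok=F), VALIDATE:P3(v=5,ok=T), TRANSFORM:P2(v=0,ok=F), EMIT:P1(v=0,ok=F)] out:-; in:P4
Tick 5: [PARSE:-, VALIDATE:P4(v=20,ok=F), TRANSFORM:P3(v=20,ok=T), EMIT:P2(v=0,ok=F)] out:P1(v=0); in:-
Tick 6: [PARSE:-, VALIDATE:-, TRANSFORM:P4(v=0,ok=F), EMIT:P3(v=20,ok=T)] out:P2(v=0); in:-
Tick 7: [PARSE:-, VALIDATE:-, TRANSFORM:-, EMIT:P4(v=0,ok=F)] out:P3(v=20); in:-
Tick 8: [PARSE:-, VALIDATE:-, TRANSFORM:-, EMIT:-] out:P4(v=0); in:-
P4: arrives tick 4, valid=False (id=4, id%3=1), emit tick 8, final value 0

Answer: 8 0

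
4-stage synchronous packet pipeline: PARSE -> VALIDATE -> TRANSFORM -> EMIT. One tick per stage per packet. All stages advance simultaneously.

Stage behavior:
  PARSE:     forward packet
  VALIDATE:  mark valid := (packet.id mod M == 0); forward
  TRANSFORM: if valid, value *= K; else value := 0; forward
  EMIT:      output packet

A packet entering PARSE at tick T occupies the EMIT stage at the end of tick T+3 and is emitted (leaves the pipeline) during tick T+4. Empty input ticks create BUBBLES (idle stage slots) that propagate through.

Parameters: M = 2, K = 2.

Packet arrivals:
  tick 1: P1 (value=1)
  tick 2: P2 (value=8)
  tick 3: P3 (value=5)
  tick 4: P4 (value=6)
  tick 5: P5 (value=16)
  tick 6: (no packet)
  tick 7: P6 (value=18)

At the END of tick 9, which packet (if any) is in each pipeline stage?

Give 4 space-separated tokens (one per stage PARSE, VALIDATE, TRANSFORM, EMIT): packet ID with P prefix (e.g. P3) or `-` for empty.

Answer: - - P6 -

Derivation:
Tick 1: [PARSE:P1(v=1,ok=F), VALIDATE:-, TRANSFORM:-, EMIT:-] out:-; in:P1
Tick 2: [PARSE:P2(v=8,ok=F), VALIDATE:P1(v=1,ok=F), TRANSFORM:-, EMIT:-] out:-; in:P2
Tick 3: [PARSE:P3(v=5,ok=F), VALIDATE:P2(v=8,ok=T), TRANSFORM:P1(v=0,ok=F), EMIT:-] out:-; in:P3
Tick 4: [PARSE:P4(v=6,ok=F), VALIDATE:P3(v=5,ok=F), TRANSFORM:P2(v=16,ok=T), EMIT:P1(v=0,ok=F)] out:-; in:P4
Tick 5: [PARSE:P5(v=16,ok=F), VALIDATE:P4(v=6,ok=T), TRANSFORM:P3(v=0,ok=F), EMIT:P2(v=16,ok=T)] out:P1(v=0); in:P5
Tick 6: [PARSE:-, VALIDATE:P5(v=16,ok=F), TRANSFORM:P4(v=12,ok=T), EMIT:P3(v=0,ok=F)] out:P2(v=16); in:-
Tick 7: [PARSE:P6(v=18,ok=F), VALIDATE:-, TRANSFORM:P5(v=0,ok=F), EMIT:P4(v=12,ok=T)] out:P3(v=0); in:P6
Tick 8: [PARSE:-, VALIDATE:P6(v=18,ok=T), TRANSFORM:-, EMIT:P5(v=0,ok=F)] out:P4(v=12); in:-
Tick 9: [PARSE:-, VALIDATE:-, TRANSFORM:P6(v=36,ok=T), EMIT:-] out:P5(v=0); in:-
At end of tick 9: ['-', '-', 'P6', '-']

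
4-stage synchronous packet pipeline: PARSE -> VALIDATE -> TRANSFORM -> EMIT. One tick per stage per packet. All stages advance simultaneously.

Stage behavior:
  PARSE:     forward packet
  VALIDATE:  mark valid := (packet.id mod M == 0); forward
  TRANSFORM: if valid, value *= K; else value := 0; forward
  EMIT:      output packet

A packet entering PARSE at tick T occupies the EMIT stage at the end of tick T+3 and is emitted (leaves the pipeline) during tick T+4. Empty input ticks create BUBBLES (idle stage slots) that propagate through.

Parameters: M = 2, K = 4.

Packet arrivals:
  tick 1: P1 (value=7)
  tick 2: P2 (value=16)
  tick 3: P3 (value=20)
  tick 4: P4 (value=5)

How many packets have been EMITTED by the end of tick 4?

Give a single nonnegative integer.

Answer: 0

Derivation:
Tick 1: [PARSE:P1(v=7,ok=F), VALIDATE:-, TRANSFORM:-, EMIT:-] out:-; in:P1
Tick 2: [PARSE:P2(v=16,ok=F), VALIDATE:P1(v=7,ok=F), TRANSFORM:-, EMIT:-] out:-; in:P2
Tick 3: [PARSE:P3(v=20,ok=F), VALIDATE:P2(v=16,ok=T), TRANSFORM:P1(v=0,ok=F), EMIT:-] out:-; in:P3
Tick 4: [PARSE:P4(v=5,ok=F), VALIDATE:P3(v=20,ok=F), TRANSFORM:P2(v=64,ok=T), EMIT:P1(v=0,ok=F)] out:-; in:P4
Emitted by tick 4: []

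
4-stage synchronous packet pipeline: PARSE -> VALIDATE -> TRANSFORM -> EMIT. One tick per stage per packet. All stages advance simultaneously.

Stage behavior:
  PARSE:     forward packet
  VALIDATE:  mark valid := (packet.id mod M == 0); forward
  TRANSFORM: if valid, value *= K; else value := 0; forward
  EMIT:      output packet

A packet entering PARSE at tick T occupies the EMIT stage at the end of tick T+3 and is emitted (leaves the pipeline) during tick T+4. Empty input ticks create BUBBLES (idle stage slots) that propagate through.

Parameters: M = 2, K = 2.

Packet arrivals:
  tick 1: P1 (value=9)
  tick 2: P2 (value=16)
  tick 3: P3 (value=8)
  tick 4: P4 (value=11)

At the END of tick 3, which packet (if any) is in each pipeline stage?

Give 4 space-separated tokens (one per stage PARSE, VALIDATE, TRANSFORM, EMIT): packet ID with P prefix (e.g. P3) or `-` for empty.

Answer: P3 P2 P1 -

Derivation:
Tick 1: [PARSE:P1(v=9,ok=F), VALIDATE:-, TRANSFORM:-, EMIT:-] out:-; in:P1
Tick 2: [PARSE:P2(v=16,ok=F), VALIDATE:P1(v=9,ok=F), TRANSFORM:-, EMIT:-] out:-; in:P2
Tick 3: [PARSE:P3(v=8,ok=F), VALIDATE:P2(v=16,ok=T), TRANSFORM:P1(v=0,ok=F), EMIT:-] out:-; in:P3
At end of tick 3: ['P3', 'P2', 'P1', '-']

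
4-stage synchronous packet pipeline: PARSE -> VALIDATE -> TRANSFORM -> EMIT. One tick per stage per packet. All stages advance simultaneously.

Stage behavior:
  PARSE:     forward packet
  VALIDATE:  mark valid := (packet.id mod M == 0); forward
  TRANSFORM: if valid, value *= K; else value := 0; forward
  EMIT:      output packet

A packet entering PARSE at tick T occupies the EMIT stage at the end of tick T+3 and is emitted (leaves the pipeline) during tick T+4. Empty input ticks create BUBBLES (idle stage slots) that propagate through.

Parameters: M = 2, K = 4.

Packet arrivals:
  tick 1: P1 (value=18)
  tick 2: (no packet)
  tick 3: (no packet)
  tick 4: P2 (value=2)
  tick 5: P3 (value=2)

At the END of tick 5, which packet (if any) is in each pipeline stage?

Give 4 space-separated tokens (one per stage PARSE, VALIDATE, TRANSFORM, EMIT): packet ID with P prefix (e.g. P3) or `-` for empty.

Tick 1: [PARSE:P1(v=18,ok=F), VALIDATE:-, TRANSFORM:-, EMIT:-] out:-; in:P1
Tick 2: [PARSE:-, VALIDATE:P1(v=18,ok=F), TRANSFORM:-, EMIT:-] out:-; in:-
Tick 3: [PARSE:-, VALIDATE:-, TRANSFORM:P1(v=0,ok=F), EMIT:-] out:-; in:-
Tick 4: [PARSE:P2(v=2,ok=F), VALIDATE:-, TRANSFORM:-, EMIT:P1(v=0,ok=F)] out:-; in:P2
Tick 5: [PARSE:P3(v=2,ok=F), VALIDATE:P2(v=2,ok=T), TRANSFORM:-, EMIT:-] out:P1(v=0); in:P3
At end of tick 5: ['P3', 'P2', '-', '-']

Answer: P3 P2 - -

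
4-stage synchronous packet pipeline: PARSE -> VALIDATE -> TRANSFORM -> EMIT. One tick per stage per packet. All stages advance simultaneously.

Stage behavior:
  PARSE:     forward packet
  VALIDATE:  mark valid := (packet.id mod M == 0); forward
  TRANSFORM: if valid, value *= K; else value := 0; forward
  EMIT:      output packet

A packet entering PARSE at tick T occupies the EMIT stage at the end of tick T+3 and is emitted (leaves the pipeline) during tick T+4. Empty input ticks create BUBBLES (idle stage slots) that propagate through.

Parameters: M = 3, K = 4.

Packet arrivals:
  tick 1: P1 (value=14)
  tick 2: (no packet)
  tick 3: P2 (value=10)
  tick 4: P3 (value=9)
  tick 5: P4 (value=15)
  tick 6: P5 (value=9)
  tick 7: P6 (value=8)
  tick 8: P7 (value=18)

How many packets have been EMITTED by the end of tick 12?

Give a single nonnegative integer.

Answer: 7

Derivation:
Tick 1: [PARSE:P1(v=14,ok=F), VALIDATE:-, TRANSFORM:-, EMIT:-] out:-; in:P1
Tick 2: [PARSE:-, VALIDATE:P1(v=14,ok=F), TRANSFORM:-, EMIT:-] out:-; in:-
Tick 3: [PARSE:P2(v=10,ok=F), VALIDATE:-, TRANSFORM:P1(v=0,ok=F), EMIT:-] out:-; in:P2
Tick 4: [PARSE:P3(v=9,ok=F), VALIDATE:P2(v=10,ok=F), TRANSFORM:-, EMIT:P1(v=0,ok=F)] out:-; in:P3
Tick 5: [PARSE:P4(v=15,ok=F), VALIDATE:P3(v=9,ok=T), TRANSFORM:P2(v=0,ok=F), EMIT:-] out:P1(v=0); in:P4
Tick 6: [PARSE:P5(v=9,ok=F), VALIDATE:P4(v=15,ok=F), TRANSFORM:P3(v=36,ok=T), EMIT:P2(v=0,ok=F)] out:-; in:P5
Tick 7: [PARSE:P6(v=8,ok=F), VALIDATE:P5(v=9,ok=F), TRANSFORM:P4(v=0,ok=F), EMIT:P3(v=36,ok=T)] out:P2(v=0); in:P6
Tick 8: [PARSE:P7(v=18,ok=F), VALIDATE:P6(v=8,ok=T), TRANSFORM:P5(v=0,ok=F), EMIT:P4(v=0,ok=F)] out:P3(v=36); in:P7
Tick 9: [PARSE:-, VALIDATE:P7(v=18,ok=F), TRANSFORM:P6(v=32,ok=T), EMIT:P5(v=0,ok=F)] out:P4(v=0); in:-
Tick 10: [PARSE:-, VALIDATE:-, TRANSFORM:P7(v=0,ok=F), EMIT:P6(v=32,ok=T)] out:P5(v=0); in:-
Tick 11: [PARSE:-, VALIDATE:-, TRANSFORM:-, EMIT:P7(v=0,ok=F)] out:P6(v=32); in:-
Tick 12: [PARSE:-, VALIDATE:-, TRANSFORM:-, EMIT:-] out:P7(v=0); in:-
Emitted by tick 12: ['P1', 'P2', 'P3', 'P4', 'P5', 'P6', 'P7']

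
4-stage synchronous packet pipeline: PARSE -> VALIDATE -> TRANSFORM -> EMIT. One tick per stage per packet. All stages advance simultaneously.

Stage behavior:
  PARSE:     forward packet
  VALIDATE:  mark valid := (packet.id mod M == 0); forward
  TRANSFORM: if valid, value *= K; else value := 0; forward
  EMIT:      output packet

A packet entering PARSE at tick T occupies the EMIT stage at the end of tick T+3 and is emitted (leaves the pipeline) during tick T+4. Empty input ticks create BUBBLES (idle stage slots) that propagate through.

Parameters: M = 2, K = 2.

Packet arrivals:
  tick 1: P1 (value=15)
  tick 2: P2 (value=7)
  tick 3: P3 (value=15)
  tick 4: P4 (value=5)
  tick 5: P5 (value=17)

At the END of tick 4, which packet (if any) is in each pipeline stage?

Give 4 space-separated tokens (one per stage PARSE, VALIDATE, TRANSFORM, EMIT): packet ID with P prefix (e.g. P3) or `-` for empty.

Answer: P4 P3 P2 P1

Derivation:
Tick 1: [PARSE:P1(v=15,ok=F), VALIDATE:-, TRANSFORM:-, EMIT:-] out:-; in:P1
Tick 2: [PARSE:P2(v=7,ok=F), VALIDATE:P1(v=15,ok=F), TRANSFORM:-, EMIT:-] out:-; in:P2
Tick 3: [PARSE:P3(v=15,ok=F), VALIDATE:P2(v=7,ok=T), TRANSFORM:P1(v=0,ok=F), EMIT:-] out:-; in:P3
Tick 4: [PARSE:P4(v=5,ok=F), VALIDATE:P3(v=15,ok=F), TRANSFORM:P2(v=14,ok=T), EMIT:P1(v=0,ok=F)] out:-; in:P4
At end of tick 4: ['P4', 'P3', 'P2', 'P1']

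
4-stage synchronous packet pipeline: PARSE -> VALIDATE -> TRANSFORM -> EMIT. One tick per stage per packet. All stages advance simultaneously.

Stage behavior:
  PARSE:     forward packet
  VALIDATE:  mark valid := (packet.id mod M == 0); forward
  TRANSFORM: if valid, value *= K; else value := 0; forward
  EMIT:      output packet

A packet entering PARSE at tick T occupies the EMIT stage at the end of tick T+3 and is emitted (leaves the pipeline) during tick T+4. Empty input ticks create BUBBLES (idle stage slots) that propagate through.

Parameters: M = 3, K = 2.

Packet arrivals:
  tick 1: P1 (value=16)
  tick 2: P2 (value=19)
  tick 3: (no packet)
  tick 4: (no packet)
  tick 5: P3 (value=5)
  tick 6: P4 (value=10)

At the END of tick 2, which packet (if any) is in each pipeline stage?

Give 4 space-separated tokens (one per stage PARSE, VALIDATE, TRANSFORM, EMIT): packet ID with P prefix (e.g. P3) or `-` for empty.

Answer: P2 P1 - -

Derivation:
Tick 1: [PARSE:P1(v=16,ok=F), VALIDATE:-, TRANSFORM:-, EMIT:-] out:-; in:P1
Tick 2: [PARSE:P2(v=19,ok=F), VALIDATE:P1(v=16,ok=F), TRANSFORM:-, EMIT:-] out:-; in:P2
At end of tick 2: ['P2', 'P1', '-', '-']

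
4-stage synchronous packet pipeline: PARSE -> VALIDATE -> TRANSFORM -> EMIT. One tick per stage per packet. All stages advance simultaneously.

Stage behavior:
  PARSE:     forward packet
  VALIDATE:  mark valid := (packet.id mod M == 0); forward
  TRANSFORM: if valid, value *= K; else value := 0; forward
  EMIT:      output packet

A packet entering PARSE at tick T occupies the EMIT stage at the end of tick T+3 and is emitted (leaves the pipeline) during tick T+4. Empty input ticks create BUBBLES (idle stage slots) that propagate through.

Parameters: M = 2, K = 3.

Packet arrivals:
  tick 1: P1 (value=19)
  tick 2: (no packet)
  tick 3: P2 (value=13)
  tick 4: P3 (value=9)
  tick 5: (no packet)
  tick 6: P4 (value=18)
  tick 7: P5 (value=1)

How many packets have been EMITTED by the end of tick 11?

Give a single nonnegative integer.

Answer: 5

Derivation:
Tick 1: [PARSE:P1(v=19,ok=F), VALIDATE:-, TRANSFORM:-, EMIT:-] out:-; in:P1
Tick 2: [PARSE:-, VALIDATE:P1(v=19,ok=F), TRANSFORM:-, EMIT:-] out:-; in:-
Tick 3: [PARSE:P2(v=13,ok=F), VALIDATE:-, TRANSFORM:P1(v=0,ok=F), EMIT:-] out:-; in:P2
Tick 4: [PARSE:P3(v=9,ok=F), VALIDATE:P2(v=13,ok=T), TRANSFORM:-, EMIT:P1(v=0,ok=F)] out:-; in:P3
Tick 5: [PARSE:-, VALIDATE:P3(v=9,ok=F), TRANSFORM:P2(v=39,ok=T), EMIT:-] out:P1(v=0); in:-
Tick 6: [PARSE:P4(v=18,ok=F), VALIDATE:-, TRANSFORM:P3(v=0,ok=F), EMIT:P2(v=39,ok=T)] out:-; in:P4
Tick 7: [PARSE:P5(v=1,ok=F), VALIDATE:P4(v=18,ok=T), TRANSFORM:-, EMIT:P3(v=0,ok=F)] out:P2(v=39); in:P5
Tick 8: [PARSE:-, VALIDATE:P5(v=1,ok=F), TRANSFORM:P4(v=54,ok=T), EMIT:-] out:P3(v=0); in:-
Tick 9: [PARSE:-, VALIDATE:-, TRANSFORM:P5(v=0,ok=F), EMIT:P4(v=54,ok=T)] out:-; in:-
Tick 10: [PARSE:-, VALIDATE:-, TRANSFORM:-, EMIT:P5(v=0,ok=F)] out:P4(v=54); in:-
Tick 11: [PARSE:-, VALIDATE:-, TRANSFORM:-, EMIT:-] out:P5(v=0); in:-
Emitted by tick 11: ['P1', 'P2', 'P3', 'P4', 'P5']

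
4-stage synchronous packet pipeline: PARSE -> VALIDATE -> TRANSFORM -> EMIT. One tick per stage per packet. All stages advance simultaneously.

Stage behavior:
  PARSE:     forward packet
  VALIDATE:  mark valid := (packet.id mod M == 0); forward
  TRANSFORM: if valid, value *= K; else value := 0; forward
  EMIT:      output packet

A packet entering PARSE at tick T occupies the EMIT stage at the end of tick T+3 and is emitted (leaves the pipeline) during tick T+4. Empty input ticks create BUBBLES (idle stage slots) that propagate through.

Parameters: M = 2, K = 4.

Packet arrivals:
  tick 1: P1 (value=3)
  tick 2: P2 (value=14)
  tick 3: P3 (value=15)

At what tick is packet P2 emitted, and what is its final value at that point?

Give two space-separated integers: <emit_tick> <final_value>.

Tick 1: [PARSE:P1(v=3,ok=F), VALIDATE:-, TRANSFORM:-, EMIT:-] out:-; in:P1
Tick 2: [PARSE:P2(v=14,ok=F), VALIDATE:P1(v=3,ok=F), TRANSFORM:-, EMIT:-] out:-; in:P2
Tick 3: [PARSE:P3(v=15,ok=F), VALIDATE:P2(v=14,ok=T), TRANSFORM:P1(v=0,ok=F), EMIT:-] out:-; in:P3
Tick 4: [PARSE:-, VALIDATE:P3(v=15,ok=F), TRANSFORM:P2(v=56,ok=T), EMIT:P1(v=0,ok=F)] out:-; in:-
Tick 5: [PARSE:-, VALIDATE:-, TRANSFORM:P3(v=0,ok=F), EMIT:P2(v=56,ok=T)] out:P1(v=0); in:-
Tick 6: [PARSE:-, VALIDATE:-, TRANSFORM:-, EMIT:P3(v=0,ok=F)] out:P2(v=56); in:-
Tick 7: [PARSE:-, VALIDATE:-, TRANSFORM:-, EMIT:-] out:P3(v=0); in:-
P2: arrives tick 2, valid=True (id=2, id%2=0), emit tick 6, final value 56

Answer: 6 56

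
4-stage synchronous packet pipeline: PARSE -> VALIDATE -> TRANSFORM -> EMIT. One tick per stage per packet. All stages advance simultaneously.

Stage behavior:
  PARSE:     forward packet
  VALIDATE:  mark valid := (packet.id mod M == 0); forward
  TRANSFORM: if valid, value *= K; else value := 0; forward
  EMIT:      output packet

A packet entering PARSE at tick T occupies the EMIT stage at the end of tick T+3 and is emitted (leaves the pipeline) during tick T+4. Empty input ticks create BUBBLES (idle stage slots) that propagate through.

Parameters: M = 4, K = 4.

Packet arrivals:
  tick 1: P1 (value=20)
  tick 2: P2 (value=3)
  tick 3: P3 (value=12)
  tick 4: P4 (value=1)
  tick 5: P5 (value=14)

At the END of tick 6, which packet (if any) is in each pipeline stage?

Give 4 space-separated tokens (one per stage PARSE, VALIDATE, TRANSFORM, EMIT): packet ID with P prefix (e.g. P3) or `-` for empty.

Answer: - P5 P4 P3

Derivation:
Tick 1: [PARSE:P1(v=20,ok=F), VALIDATE:-, TRANSFORM:-, EMIT:-] out:-; in:P1
Tick 2: [PARSE:P2(v=3,ok=F), VALIDATE:P1(v=20,ok=F), TRANSFORM:-, EMIT:-] out:-; in:P2
Tick 3: [PARSE:P3(v=12,ok=F), VALIDATE:P2(v=3,ok=F), TRANSFORM:P1(v=0,ok=F), EMIT:-] out:-; in:P3
Tick 4: [PARSE:P4(v=1,ok=F), VALIDATE:P3(v=12,ok=F), TRANSFORM:P2(v=0,ok=F), EMIT:P1(v=0,ok=F)] out:-; in:P4
Tick 5: [PARSE:P5(v=14,ok=F), VALIDATE:P4(v=1,ok=T), TRANSFORM:P3(v=0,ok=F), EMIT:P2(v=0,ok=F)] out:P1(v=0); in:P5
Tick 6: [PARSE:-, VALIDATE:P5(v=14,ok=F), TRANSFORM:P4(v=4,ok=T), EMIT:P3(v=0,ok=F)] out:P2(v=0); in:-
At end of tick 6: ['-', 'P5', 'P4', 'P3']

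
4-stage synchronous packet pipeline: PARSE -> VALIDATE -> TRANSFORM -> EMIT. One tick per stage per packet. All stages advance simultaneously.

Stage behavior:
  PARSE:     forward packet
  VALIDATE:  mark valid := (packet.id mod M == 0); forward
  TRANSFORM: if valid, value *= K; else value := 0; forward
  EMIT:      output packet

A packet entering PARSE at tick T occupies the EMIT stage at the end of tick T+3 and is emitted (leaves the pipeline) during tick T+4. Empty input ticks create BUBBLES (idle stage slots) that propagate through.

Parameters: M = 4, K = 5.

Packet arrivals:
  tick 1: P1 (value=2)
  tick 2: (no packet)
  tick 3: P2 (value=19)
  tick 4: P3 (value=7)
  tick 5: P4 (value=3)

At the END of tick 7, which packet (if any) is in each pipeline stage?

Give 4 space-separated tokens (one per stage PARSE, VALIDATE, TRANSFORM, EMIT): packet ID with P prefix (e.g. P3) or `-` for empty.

Answer: - - P4 P3

Derivation:
Tick 1: [PARSE:P1(v=2,ok=F), VALIDATE:-, TRANSFORM:-, EMIT:-] out:-; in:P1
Tick 2: [PARSE:-, VALIDATE:P1(v=2,ok=F), TRANSFORM:-, EMIT:-] out:-; in:-
Tick 3: [PARSE:P2(v=19,ok=F), VALIDATE:-, TRANSFORM:P1(v=0,ok=F), EMIT:-] out:-; in:P2
Tick 4: [PARSE:P3(v=7,ok=F), VALIDATE:P2(v=19,ok=F), TRANSFORM:-, EMIT:P1(v=0,ok=F)] out:-; in:P3
Tick 5: [PARSE:P4(v=3,ok=F), VALIDATE:P3(v=7,ok=F), TRANSFORM:P2(v=0,ok=F), EMIT:-] out:P1(v=0); in:P4
Tick 6: [PARSE:-, VALIDATE:P4(v=3,ok=T), TRANSFORM:P3(v=0,ok=F), EMIT:P2(v=0,ok=F)] out:-; in:-
Tick 7: [PARSE:-, VALIDATE:-, TRANSFORM:P4(v=15,ok=T), EMIT:P3(v=0,ok=F)] out:P2(v=0); in:-
At end of tick 7: ['-', '-', 'P4', 'P3']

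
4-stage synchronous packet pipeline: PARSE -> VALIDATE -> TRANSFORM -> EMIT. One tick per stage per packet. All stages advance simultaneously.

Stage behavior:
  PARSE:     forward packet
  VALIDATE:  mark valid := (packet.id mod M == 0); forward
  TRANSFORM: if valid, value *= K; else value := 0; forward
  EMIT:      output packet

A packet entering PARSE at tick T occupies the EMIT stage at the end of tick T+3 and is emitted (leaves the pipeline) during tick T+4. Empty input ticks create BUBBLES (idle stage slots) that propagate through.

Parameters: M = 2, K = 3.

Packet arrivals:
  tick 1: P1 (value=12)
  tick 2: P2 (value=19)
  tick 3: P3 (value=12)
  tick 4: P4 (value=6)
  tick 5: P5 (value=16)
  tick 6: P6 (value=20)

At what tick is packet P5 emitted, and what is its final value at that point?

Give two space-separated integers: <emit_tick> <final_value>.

Answer: 9 0

Derivation:
Tick 1: [PARSE:P1(v=12,ok=F), VALIDATE:-, TRANSFORM:-, EMIT:-] out:-; in:P1
Tick 2: [PARSE:P2(v=19,ok=F), VALIDATE:P1(v=12,ok=F), TRANSFORM:-, EMIT:-] out:-; in:P2
Tick 3: [PARSE:P3(v=12,ok=F), VALIDATE:P2(v=19,ok=T), TRANSFORM:P1(v=0,ok=F), EMIT:-] out:-; in:P3
Tick 4: [PARSE:P4(v=6,ok=F), VALIDATE:P3(v=12,ok=F), TRANSFORM:P2(v=57,ok=T), EMIT:P1(v=0,ok=F)] out:-; in:P4
Tick 5: [PARSE:P5(v=16,ok=F), VALIDATE:P4(v=6,ok=T), TRANSFORM:P3(v=0,ok=F), EMIT:P2(v=57,ok=T)] out:P1(v=0); in:P5
Tick 6: [PARSE:P6(v=20,ok=F), VALIDATE:P5(v=16,ok=F), TRANSFORM:P4(v=18,ok=T), EMIT:P3(v=0,ok=F)] out:P2(v=57); in:P6
Tick 7: [PARSE:-, VALIDATE:P6(v=20,ok=T), TRANSFORM:P5(v=0,ok=F), EMIT:P4(v=18,ok=T)] out:P3(v=0); in:-
Tick 8: [PARSE:-, VALIDATE:-, TRANSFORM:P6(v=60,ok=T), EMIT:P5(v=0,ok=F)] out:P4(v=18); in:-
Tick 9: [PARSE:-, VALIDATE:-, TRANSFORM:-, EMIT:P6(v=60,ok=T)] out:P5(v=0); in:-
Tick 10: [PARSE:-, VALIDATE:-, TRANSFORM:-, EMIT:-] out:P6(v=60); in:-
P5: arrives tick 5, valid=False (id=5, id%2=1), emit tick 9, final value 0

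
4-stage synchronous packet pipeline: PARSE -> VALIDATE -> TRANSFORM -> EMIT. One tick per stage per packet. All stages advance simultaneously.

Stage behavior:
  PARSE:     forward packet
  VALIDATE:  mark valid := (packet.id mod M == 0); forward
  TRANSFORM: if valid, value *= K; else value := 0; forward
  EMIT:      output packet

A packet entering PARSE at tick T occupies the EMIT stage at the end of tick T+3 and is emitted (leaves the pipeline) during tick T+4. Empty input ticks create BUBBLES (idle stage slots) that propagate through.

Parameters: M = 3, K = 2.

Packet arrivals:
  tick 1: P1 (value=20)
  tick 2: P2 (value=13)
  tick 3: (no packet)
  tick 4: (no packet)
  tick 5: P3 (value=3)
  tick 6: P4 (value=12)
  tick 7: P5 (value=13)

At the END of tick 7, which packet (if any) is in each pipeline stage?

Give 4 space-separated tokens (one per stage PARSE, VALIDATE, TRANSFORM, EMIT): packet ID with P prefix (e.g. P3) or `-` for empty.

Tick 1: [PARSE:P1(v=20,ok=F), VALIDATE:-, TRANSFORM:-, EMIT:-] out:-; in:P1
Tick 2: [PARSE:P2(v=13,ok=F), VALIDATE:P1(v=20,ok=F), TRANSFORM:-, EMIT:-] out:-; in:P2
Tick 3: [PARSE:-, VALIDATE:P2(v=13,ok=F), TRANSFORM:P1(v=0,ok=F), EMIT:-] out:-; in:-
Tick 4: [PARSE:-, VALIDATE:-, TRANSFORM:P2(v=0,ok=F), EMIT:P1(v=0,ok=F)] out:-; in:-
Tick 5: [PARSE:P3(v=3,ok=F), VALIDATE:-, TRANSFORM:-, EMIT:P2(v=0,ok=F)] out:P1(v=0); in:P3
Tick 6: [PARSE:P4(v=12,ok=F), VALIDATE:P3(v=3,ok=T), TRANSFORM:-, EMIT:-] out:P2(v=0); in:P4
Tick 7: [PARSE:P5(v=13,ok=F), VALIDATE:P4(v=12,ok=F), TRANSFORM:P3(v=6,ok=T), EMIT:-] out:-; in:P5
At end of tick 7: ['P5', 'P4', 'P3', '-']

Answer: P5 P4 P3 -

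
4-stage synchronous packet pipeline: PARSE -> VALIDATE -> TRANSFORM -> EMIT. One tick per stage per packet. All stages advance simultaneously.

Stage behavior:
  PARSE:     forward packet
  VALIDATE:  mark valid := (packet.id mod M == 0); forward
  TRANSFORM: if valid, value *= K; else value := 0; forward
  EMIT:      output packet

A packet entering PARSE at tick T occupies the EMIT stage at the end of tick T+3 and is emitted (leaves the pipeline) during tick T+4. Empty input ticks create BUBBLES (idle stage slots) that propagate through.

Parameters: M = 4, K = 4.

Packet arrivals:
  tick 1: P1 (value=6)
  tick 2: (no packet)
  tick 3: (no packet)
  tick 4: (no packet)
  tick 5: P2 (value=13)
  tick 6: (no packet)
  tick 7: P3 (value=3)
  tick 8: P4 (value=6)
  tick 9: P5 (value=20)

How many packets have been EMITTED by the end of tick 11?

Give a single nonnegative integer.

Tick 1: [PARSE:P1(v=6,ok=F), VALIDATE:-, TRANSFORM:-, EMIT:-] out:-; in:P1
Tick 2: [PARSE:-, VALIDATE:P1(v=6,ok=F), TRANSFORM:-, EMIT:-] out:-; in:-
Tick 3: [PARSE:-, VALIDATE:-, TRANSFORM:P1(v=0,ok=F), EMIT:-] out:-; in:-
Tick 4: [PARSE:-, VALIDATE:-, TRANSFORM:-, EMIT:P1(v=0,ok=F)] out:-; in:-
Tick 5: [PARSE:P2(v=13,ok=F), VALIDATE:-, TRANSFORM:-, EMIT:-] out:P1(v=0); in:P2
Tick 6: [PARSE:-, VALIDATE:P2(v=13,ok=F), TRANSFORM:-, EMIT:-] out:-; in:-
Tick 7: [PARSE:P3(v=3,ok=F), VALIDATE:-, TRANSFORM:P2(v=0,ok=F), EMIT:-] out:-; in:P3
Tick 8: [PARSE:P4(v=6,ok=F), VALIDATE:P3(v=3,ok=F), TRANSFORM:-, EMIT:P2(v=0,ok=F)] out:-; in:P4
Tick 9: [PARSE:P5(v=20,ok=F), VALIDATE:P4(v=6,ok=T), TRANSFORM:P3(v=0,ok=F), EMIT:-] out:P2(v=0); in:P5
Tick 10: [PARSE:-, VALIDATE:P5(v=20,ok=F), TRANSFORM:P4(v=24,ok=T), EMIT:P3(v=0,ok=F)] out:-; in:-
Tick 11: [PARSE:-, VALIDATE:-, TRANSFORM:P5(v=0,ok=F), EMIT:P4(v=24,ok=T)] out:P3(v=0); in:-
Emitted by tick 11: ['P1', 'P2', 'P3']

Answer: 3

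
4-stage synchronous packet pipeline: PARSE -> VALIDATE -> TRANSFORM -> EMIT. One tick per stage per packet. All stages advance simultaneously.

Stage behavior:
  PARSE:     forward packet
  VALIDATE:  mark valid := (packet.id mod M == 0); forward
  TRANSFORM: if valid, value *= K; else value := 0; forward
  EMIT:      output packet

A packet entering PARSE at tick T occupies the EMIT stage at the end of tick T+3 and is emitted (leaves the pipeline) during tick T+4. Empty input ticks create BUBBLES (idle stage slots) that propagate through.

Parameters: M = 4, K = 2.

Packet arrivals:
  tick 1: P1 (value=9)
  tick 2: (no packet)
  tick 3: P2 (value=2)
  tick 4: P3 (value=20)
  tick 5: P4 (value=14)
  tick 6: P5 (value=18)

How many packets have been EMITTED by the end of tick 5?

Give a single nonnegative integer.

Tick 1: [PARSE:P1(v=9,ok=F), VALIDATE:-, TRANSFORM:-, EMIT:-] out:-; in:P1
Tick 2: [PARSE:-, VALIDATE:P1(v=9,ok=F), TRANSFORM:-, EMIT:-] out:-; in:-
Tick 3: [PARSE:P2(v=2,ok=F), VALIDATE:-, TRANSFORM:P1(v=0,ok=F), EMIT:-] out:-; in:P2
Tick 4: [PARSE:P3(v=20,ok=F), VALIDATE:P2(v=2,ok=F), TRANSFORM:-, EMIT:P1(v=0,ok=F)] out:-; in:P3
Tick 5: [PARSE:P4(v=14,ok=F), VALIDATE:P3(v=20,ok=F), TRANSFORM:P2(v=0,ok=F), EMIT:-] out:P1(v=0); in:P4
Emitted by tick 5: ['P1']

Answer: 1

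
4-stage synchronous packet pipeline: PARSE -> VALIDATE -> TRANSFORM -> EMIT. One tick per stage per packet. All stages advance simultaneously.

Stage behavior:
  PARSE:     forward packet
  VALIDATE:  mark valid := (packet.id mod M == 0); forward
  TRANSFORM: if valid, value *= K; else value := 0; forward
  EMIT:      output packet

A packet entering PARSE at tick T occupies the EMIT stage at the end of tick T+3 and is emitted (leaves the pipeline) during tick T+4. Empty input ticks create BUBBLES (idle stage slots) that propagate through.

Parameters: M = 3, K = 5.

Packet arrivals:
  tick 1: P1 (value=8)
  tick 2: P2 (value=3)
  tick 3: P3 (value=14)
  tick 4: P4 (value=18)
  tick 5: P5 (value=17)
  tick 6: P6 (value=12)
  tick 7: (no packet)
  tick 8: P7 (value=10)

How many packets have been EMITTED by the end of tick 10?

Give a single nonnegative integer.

Tick 1: [PARSE:P1(v=8,ok=F), VALIDATE:-, TRANSFORM:-, EMIT:-] out:-; in:P1
Tick 2: [PARSE:P2(v=3,ok=F), VALIDATE:P1(v=8,ok=F), TRANSFORM:-, EMIT:-] out:-; in:P2
Tick 3: [PARSE:P3(v=14,ok=F), VALIDATE:P2(v=3,ok=F), TRANSFORM:P1(v=0,ok=F), EMIT:-] out:-; in:P3
Tick 4: [PARSE:P4(v=18,ok=F), VALIDATE:P3(v=14,ok=T), TRANSFORM:P2(v=0,ok=F), EMIT:P1(v=0,ok=F)] out:-; in:P4
Tick 5: [PARSE:P5(v=17,ok=F), VALIDATE:P4(v=18,ok=F), TRANSFORM:P3(v=70,ok=T), EMIT:P2(v=0,ok=F)] out:P1(v=0); in:P5
Tick 6: [PARSE:P6(v=12,ok=F), VALIDATE:P5(v=17,ok=F), TRANSFORM:P4(v=0,ok=F), EMIT:P3(v=70,ok=T)] out:P2(v=0); in:P6
Tick 7: [PARSE:-, VALIDATE:P6(v=12,ok=T), TRANSFORM:P5(v=0,ok=F), EMIT:P4(v=0,ok=F)] out:P3(v=70); in:-
Tick 8: [PARSE:P7(v=10,ok=F), VALIDATE:-, TRANSFORM:P6(v=60,ok=T), EMIT:P5(v=0,ok=F)] out:P4(v=0); in:P7
Tick 9: [PARSE:-, VALIDATE:P7(v=10,ok=F), TRANSFORM:-, EMIT:P6(v=60,ok=T)] out:P5(v=0); in:-
Tick 10: [PARSE:-, VALIDATE:-, TRANSFORM:P7(v=0,ok=F), EMIT:-] out:P6(v=60); in:-
Emitted by tick 10: ['P1', 'P2', 'P3', 'P4', 'P5', 'P6']

Answer: 6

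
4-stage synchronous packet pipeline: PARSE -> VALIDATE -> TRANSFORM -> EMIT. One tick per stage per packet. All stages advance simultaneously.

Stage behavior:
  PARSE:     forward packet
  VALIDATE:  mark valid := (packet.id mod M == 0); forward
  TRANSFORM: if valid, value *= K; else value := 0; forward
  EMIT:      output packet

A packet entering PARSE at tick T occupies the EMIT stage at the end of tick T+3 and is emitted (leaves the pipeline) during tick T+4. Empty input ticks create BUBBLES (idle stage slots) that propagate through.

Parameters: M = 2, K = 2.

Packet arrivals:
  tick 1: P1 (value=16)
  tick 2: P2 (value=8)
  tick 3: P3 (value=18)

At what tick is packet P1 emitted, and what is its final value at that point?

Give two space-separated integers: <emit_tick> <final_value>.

Tick 1: [PARSE:P1(v=16,ok=F), VALIDATE:-, TRANSFORM:-, EMIT:-] out:-; in:P1
Tick 2: [PARSE:P2(v=8,ok=F), VALIDATE:P1(v=16,ok=F), TRANSFORM:-, EMIT:-] out:-; in:P2
Tick 3: [PARSE:P3(v=18,ok=F), VALIDATE:P2(v=8,ok=T), TRANSFORM:P1(v=0,ok=F), EMIT:-] out:-; in:P3
Tick 4: [PARSE:-, VALIDATE:P3(v=18,ok=F), TRANSFORM:P2(v=16,ok=T), EMIT:P1(v=0,ok=F)] out:-; in:-
Tick 5: [PARSE:-, VALIDATE:-, TRANSFORM:P3(v=0,ok=F), EMIT:P2(v=16,ok=T)] out:P1(v=0); in:-
Tick 6: [PARSE:-, VALIDATE:-, TRANSFORM:-, EMIT:P3(v=0,ok=F)] out:P2(v=16); in:-
Tick 7: [PARSE:-, VALIDATE:-, TRANSFORM:-, EMIT:-] out:P3(v=0); in:-
P1: arrives tick 1, valid=False (id=1, id%2=1), emit tick 5, final value 0

Answer: 5 0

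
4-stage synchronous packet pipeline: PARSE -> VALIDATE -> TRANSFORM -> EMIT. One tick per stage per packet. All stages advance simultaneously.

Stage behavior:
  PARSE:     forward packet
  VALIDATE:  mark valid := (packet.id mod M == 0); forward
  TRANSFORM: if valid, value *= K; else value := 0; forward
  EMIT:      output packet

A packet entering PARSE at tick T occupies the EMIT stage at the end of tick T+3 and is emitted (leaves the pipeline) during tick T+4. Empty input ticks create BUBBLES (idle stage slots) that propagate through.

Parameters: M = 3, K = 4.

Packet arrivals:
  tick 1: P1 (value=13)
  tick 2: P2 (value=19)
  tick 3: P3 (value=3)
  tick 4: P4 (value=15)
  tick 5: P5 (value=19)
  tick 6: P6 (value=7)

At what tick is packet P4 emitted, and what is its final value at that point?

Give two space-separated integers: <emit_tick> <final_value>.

Tick 1: [PARSE:P1(v=13,ok=F), VALIDATE:-, TRANSFORM:-, EMIT:-] out:-; in:P1
Tick 2: [PARSE:P2(v=19,ok=F), VALIDATE:P1(v=13,ok=F), TRANSFORM:-, EMIT:-] out:-; in:P2
Tick 3: [PARSE:P3(v=3,ok=F), VALIDATE:P2(v=19,ok=F), TRANSFORM:P1(v=0,ok=F), EMIT:-] out:-; in:P3
Tick 4: [PARSE:P4(v=15,ok=F), VALIDATE:P3(v=3,ok=T), TRANSFORM:P2(v=0,ok=F), EMIT:P1(v=0,ok=F)] out:-; in:P4
Tick 5: [PARSE:P5(v=19,ok=F), VALIDATE:P4(v=15,ok=F), TRANSFORM:P3(v=12,ok=T), EMIT:P2(v=0,ok=F)] out:P1(v=0); in:P5
Tick 6: [PARSE:P6(v=7,ok=F), VALIDATE:P5(v=19,ok=F), TRANSFORM:P4(v=0,ok=F), EMIT:P3(v=12,ok=T)] out:P2(v=0); in:P6
Tick 7: [PARSE:-, VALIDATE:P6(v=7,ok=T), TRANSFORM:P5(v=0,ok=F), EMIT:P4(v=0,ok=F)] out:P3(v=12); in:-
Tick 8: [PARSE:-, VALIDATE:-, TRANSFORM:P6(v=28,ok=T), EMIT:P5(v=0,ok=F)] out:P4(v=0); in:-
Tick 9: [PARSE:-, VALIDATE:-, TRANSFORM:-, EMIT:P6(v=28,ok=T)] out:P5(v=0); in:-
Tick 10: [PARSE:-, VALIDATE:-, TRANSFORM:-, EMIT:-] out:P6(v=28); in:-
P4: arrives tick 4, valid=False (id=4, id%3=1), emit tick 8, final value 0

Answer: 8 0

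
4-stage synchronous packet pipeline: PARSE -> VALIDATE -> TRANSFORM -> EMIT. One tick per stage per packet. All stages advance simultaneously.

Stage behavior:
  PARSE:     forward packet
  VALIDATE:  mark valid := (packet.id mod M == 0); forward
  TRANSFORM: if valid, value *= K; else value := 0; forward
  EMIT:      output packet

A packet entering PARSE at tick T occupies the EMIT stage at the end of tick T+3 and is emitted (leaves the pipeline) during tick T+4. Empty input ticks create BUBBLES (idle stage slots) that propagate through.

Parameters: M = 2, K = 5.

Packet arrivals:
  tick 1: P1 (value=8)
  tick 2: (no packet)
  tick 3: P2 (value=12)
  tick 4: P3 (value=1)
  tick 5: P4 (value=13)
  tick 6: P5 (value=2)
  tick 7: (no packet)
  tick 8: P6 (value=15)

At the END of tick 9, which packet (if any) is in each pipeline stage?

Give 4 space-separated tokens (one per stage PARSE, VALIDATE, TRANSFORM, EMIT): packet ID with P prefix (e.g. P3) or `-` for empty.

Answer: - P6 - P5

Derivation:
Tick 1: [PARSE:P1(v=8,ok=F), VALIDATE:-, TRANSFORM:-, EMIT:-] out:-; in:P1
Tick 2: [PARSE:-, VALIDATE:P1(v=8,ok=F), TRANSFORM:-, EMIT:-] out:-; in:-
Tick 3: [PARSE:P2(v=12,ok=F), VALIDATE:-, TRANSFORM:P1(v=0,ok=F), EMIT:-] out:-; in:P2
Tick 4: [PARSE:P3(v=1,ok=F), VALIDATE:P2(v=12,ok=T), TRANSFORM:-, EMIT:P1(v=0,ok=F)] out:-; in:P3
Tick 5: [PARSE:P4(v=13,ok=F), VALIDATE:P3(v=1,ok=F), TRANSFORM:P2(v=60,ok=T), EMIT:-] out:P1(v=0); in:P4
Tick 6: [PARSE:P5(v=2,ok=F), VALIDATE:P4(v=13,ok=T), TRANSFORM:P3(v=0,ok=F), EMIT:P2(v=60,ok=T)] out:-; in:P5
Tick 7: [PARSE:-, VALIDATE:P5(v=2,ok=F), TRANSFORM:P4(v=65,ok=T), EMIT:P3(v=0,ok=F)] out:P2(v=60); in:-
Tick 8: [PARSE:P6(v=15,ok=F), VALIDATE:-, TRANSFORM:P5(v=0,ok=F), EMIT:P4(v=65,ok=T)] out:P3(v=0); in:P6
Tick 9: [PARSE:-, VALIDATE:P6(v=15,ok=T), TRANSFORM:-, EMIT:P5(v=0,ok=F)] out:P4(v=65); in:-
At end of tick 9: ['-', 'P6', '-', 'P5']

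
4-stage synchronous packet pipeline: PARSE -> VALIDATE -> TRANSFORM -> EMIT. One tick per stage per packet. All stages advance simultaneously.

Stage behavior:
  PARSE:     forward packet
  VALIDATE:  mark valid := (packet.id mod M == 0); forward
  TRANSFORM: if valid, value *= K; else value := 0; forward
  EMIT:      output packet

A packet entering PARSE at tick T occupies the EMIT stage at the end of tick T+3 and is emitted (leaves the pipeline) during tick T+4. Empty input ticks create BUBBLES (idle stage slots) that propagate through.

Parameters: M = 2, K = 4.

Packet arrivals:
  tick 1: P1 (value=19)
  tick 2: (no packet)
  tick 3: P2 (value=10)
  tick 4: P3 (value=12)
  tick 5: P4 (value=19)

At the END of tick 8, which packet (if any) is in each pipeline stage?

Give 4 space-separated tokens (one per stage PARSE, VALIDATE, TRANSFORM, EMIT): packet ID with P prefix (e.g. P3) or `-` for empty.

Tick 1: [PARSE:P1(v=19,ok=F), VALIDATE:-, TRANSFORM:-, EMIT:-] out:-; in:P1
Tick 2: [PARSE:-, VALIDATE:P1(v=19,ok=F), TRANSFORM:-, EMIT:-] out:-; in:-
Tick 3: [PARSE:P2(v=10,ok=F), VALIDATE:-, TRANSFORM:P1(v=0,ok=F), EMIT:-] out:-; in:P2
Tick 4: [PARSE:P3(v=12,ok=F), VALIDATE:P2(v=10,ok=T), TRANSFORM:-, EMIT:P1(v=0,ok=F)] out:-; in:P3
Tick 5: [PARSE:P4(v=19,ok=F), VALIDATE:P3(v=12,ok=F), TRANSFORM:P2(v=40,ok=T), EMIT:-] out:P1(v=0); in:P4
Tick 6: [PARSE:-, VALIDATE:P4(v=19,ok=T), TRANSFORM:P3(v=0,ok=F), EMIT:P2(v=40,ok=T)] out:-; in:-
Tick 7: [PARSE:-, VALIDATE:-, TRANSFORM:P4(v=76,ok=T), EMIT:P3(v=0,ok=F)] out:P2(v=40); in:-
Tick 8: [PARSE:-, VALIDATE:-, TRANSFORM:-, EMIT:P4(v=76,ok=T)] out:P3(v=0); in:-
At end of tick 8: ['-', '-', '-', 'P4']

Answer: - - - P4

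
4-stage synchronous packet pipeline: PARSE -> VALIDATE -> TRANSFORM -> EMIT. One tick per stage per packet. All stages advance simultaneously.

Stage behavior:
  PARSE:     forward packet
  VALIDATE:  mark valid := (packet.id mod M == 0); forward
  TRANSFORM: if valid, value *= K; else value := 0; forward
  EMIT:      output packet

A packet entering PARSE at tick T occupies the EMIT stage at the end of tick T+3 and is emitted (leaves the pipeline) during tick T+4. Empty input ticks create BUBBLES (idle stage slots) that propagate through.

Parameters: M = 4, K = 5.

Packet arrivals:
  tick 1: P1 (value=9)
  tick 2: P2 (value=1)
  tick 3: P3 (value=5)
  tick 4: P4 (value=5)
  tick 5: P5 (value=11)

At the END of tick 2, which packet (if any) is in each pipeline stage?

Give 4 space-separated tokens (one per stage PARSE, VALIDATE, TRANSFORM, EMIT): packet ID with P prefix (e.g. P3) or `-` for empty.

Answer: P2 P1 - -

Derivation:
Tick 1: [PARSE:P1(v=9,ok=F), VALIDATE:-, TRANSFORM:-, EMIT:-] out:-; in:P1
Tick 2: [PARSE:P2(v=1,ok=F), VALIDATE:P1(v=9,ok=F), TRANSFORM:-, EMIT:-] out:-; in:P2
At end of tick 2: ['P2', 'P1', '-', '-']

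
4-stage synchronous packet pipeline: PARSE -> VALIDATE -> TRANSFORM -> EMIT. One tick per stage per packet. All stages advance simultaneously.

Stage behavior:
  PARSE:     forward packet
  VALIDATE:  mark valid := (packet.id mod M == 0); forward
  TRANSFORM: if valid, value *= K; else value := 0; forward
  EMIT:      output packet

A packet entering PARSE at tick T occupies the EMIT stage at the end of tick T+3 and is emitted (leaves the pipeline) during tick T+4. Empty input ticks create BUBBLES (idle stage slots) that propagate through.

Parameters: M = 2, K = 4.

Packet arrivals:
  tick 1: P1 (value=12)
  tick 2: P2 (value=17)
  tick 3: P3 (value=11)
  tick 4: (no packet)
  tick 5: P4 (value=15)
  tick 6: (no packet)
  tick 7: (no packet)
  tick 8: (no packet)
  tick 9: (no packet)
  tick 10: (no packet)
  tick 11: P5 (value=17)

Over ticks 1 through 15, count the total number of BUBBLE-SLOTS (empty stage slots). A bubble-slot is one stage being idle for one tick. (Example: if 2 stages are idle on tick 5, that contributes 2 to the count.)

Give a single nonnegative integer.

Tick 1: [PARSE:P1(v=12,ok=F), VALIDATE:-, TRANSFORM:-, EMIT:-] out:-; bubbles=3
Tick 2: [PARSE:P2(v=17,ok=F), VALIDATE:P1(v=12,ok=F), TRANSFORM:-, EMIT:-] out:-; bubbles=2
Tick 3: [PARSE:P3(v=11,ok=F), VALIDATE:P2(v=17,ok=T), TRANSFORM:P1(v=0,ok=F), EMIT:-] out:-; bubbles=1
Tick 4: [PARSE:-, VALIDATE:P3(v=11,ok=F), TRANSFORM:P2(v=68,ok=T), EMIT:P1(v=0,ok=F)] out:-; bubbles=1
Tick 5: [PARSE:P4(v=15,ok=F), VALIDATE:-, TRANSFORM:P3(v=0,ok=F), EMIT:P2(v=68,ok=T)] out:P1(v=0); bubbles=1
Tick 6: [PARSE:-, VALIDATE:P4(v=15,ok=T), TRANSFORM:-, EMIT:P3(v=0,ok=F)] out:P2(v=68); bubbles=2
Tick 7: [PARSE:-, VALIDATE:-, TRANSFORM:P4(v=60,ok=T), EMIT:-] out:P3(v=0); bubbles=3
Tick 8: [PARSE:-, VALIDATE:-, TRANSFORM:-, EMIT:P4(v=60,ok=T)] out:-; bubbles=3
Tick 9: [PARSE:-, VALIDATE:-, TRANSFORM:-, EMIT:-] out:P4(v=60); bubbles=4
Tick 10: [PARSE:-, VALIDATE:-, TRANSFORM:-, EMIT:-] out:-; bubbles=4
Tick 11: [PARSE:P5(v=17,ok=F), VALIDATE:-, TRANSFORM:-, EMIT:-] out:-; bubbles=3
Tick 12: [PARSE:-, VALIDATE:P5(v=17,ok=F), TRANSFORM:-, EMIT:-] out:-; bubbles=3
Tick 13: [PARSE:-, VALIDATE:-, TRANSFORM:P5(v=0,ok=F), EMIT:-] out:-; bubbles=3
Tick 14: [PARSE:-, VALIDATE:-, TRANSFORM:-, EMIT:P5(v=0,ok=F)] out:-; bubbles=3
Tick 15: [PARSE:-, VALIDATE:-, TRANSFORM:-, EMIT:-] out:P5(v=0); bubbles=4
Total bubble-slots: 40

Answer: 40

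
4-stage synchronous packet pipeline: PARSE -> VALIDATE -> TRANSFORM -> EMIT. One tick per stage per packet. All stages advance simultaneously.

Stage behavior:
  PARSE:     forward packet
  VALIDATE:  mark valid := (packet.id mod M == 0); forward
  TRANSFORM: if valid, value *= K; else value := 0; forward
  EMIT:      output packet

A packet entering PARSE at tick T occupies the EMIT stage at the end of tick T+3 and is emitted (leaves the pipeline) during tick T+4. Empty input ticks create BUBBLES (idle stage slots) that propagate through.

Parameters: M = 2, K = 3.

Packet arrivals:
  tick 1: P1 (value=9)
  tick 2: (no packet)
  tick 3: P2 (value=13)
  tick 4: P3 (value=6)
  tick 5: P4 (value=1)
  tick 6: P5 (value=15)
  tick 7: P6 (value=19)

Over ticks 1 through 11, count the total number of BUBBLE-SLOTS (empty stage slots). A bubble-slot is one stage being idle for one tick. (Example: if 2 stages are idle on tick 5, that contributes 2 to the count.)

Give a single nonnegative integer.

Answer: 20

Derivation:
Tick 1: [PARSE:P1(v=9,ok=F), VALIDATE:-, TRANSFORM:-, EMIT:-] out:-; bubbles=3
Tick 2: [PARSE:-, VALIDATE:P1(v=9,ok=F), TRANSFORM:-, EMIT:-] out:-; bubbles=3
Tick 3: [PARSE:P2(v=13,ok=F), VALIDATE:-, TRANSFORM:P1(v=0,ok=F), EMIT:-] out:-; bubbles=2
Tick 4: [PARSE:P3(v=6,ok=F), VALIDATE:P2(v=13,ok=T), TRANSFORM:-, EMIT:P1(v=0,ok=F)] out:-; bubbles=1
Tick 5: [PARSE:P4(v=1,ok=F), VALIDATE:P3(v=6,ok=F), TRANSFORM:P2(v=39,ok=T), EMIT:-] out:P1(v=0); bubbles=1
Tick 6: [PARSE:P5(v=15,ok=F), VALIDATE:P4(v=1,ok=T), TRANSFORM:P3(v=0,ok=F), EMIT:P2(v=39,ok=T)] out:-; bubbles=0
Tick 7: [PARSE:P6(v=19,ok=F), VALIDATE:P5(v=15,ok=F), TRANSFORM:P4(v=3,ok=T), EMIT:P3(v=0,ok=F)] out:P2(v=39); bubbles=0
Tick 8: [PARSE:-, VALIDATE:P6(v=19,ok=T), TRANSFORM:P5(v=0,ok=F), EMIT:P4(v=3,ok=T)] out:P3(v=0); bubbles=1
Tick 9: [PARSE:-, VALIDATE:-, TRANSFORM:P6(v=57,ok=T), EMIT:P5(v=0,ok=F)] out:P4(v=3); bubbles=2
Tick 10: [PARSE:-, VALIDATE:-, TRANSFORM:-, EMIT:P6(v=57,ok=T)] out:P5(v=0); bubbles=3
Tick 11: [PARSE:-, VALIDATE:-, TRANSFORM:-, EMIT:-] out:P6(v=57); bubbles=4
Total bubble-slots: 20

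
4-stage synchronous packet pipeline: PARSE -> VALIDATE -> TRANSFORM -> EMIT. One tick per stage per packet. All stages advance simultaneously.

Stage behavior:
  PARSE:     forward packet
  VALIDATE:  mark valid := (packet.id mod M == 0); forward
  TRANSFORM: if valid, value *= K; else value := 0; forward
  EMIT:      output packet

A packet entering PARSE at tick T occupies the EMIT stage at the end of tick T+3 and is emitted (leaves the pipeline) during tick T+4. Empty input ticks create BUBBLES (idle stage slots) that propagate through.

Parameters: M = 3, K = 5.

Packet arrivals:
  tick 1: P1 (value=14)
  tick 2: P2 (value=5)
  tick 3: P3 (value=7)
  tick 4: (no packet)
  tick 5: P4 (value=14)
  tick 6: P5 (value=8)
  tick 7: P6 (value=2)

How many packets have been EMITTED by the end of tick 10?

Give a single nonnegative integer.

Answer: 5

Derivation:
Tick 1: [PARSE:P1(v=14,ok=F), VALIDATE:-, TRANSFORM:-, EMIT:-] out:-; in:P1
Tick 2: [PARSE:P2(v=5,ok=F), VALIDATE:P1(v=14,ok=F), TRANSFORM:-, EMIT:-] out:-; in:P2
Tick 3: [PARSE:P3(v=7,ok=F), VALIDATE:P2(v=5,ok=F), TRANSFORM:P1(v=0,ok=F), EMIT:-] out:-; in:P3
Tick 4: [PARSE:-, VALIDATE:P3(v=7,ok=T), TRANSFORM:P2(v=0,ok=F), EMIT:P1(v=0,ok=F)] out:-; in:-
Tick 5: [PARSE:P4(v=14,ok=F), VALIDATE:-, TRANSFORM:P3(v=35,ok=T), EMIT:P2(v=0,ok=F)] out:P1(v=0); in:P4
Tick 6: [PARSE:P5(v=8,ok=F), VALIDATE:P4(v=14,ok=F), TRANSFORM:-, EMIT:P3(v=35,ok=T)] out:P2(v=0); in:P5
Tick 7: [PARSE:P6(v=2,ok=F), VALIDATE:P5(v=8,ok=F), TRANSFORM:P4(v=0,ok=F), EMIT:-] out:P3(v=35); in:P6
Tick 8: [PARSE:-, VALIDATE:P6(v=2,ok=T), TRANSFORM:P5(v=0,ok=F), EMIT:P4(v=0,ok=F)] out:-; in:-
Tick 9: [PARSE:-, VALIDATE:-, TRANSFORM:P6(v=10,ok=T), EMIT:P5(v=0,ok=F)] out:P4(v=0); in:-
Tick 10: [PARSE:-, VALIDATE:-, TRANSFORM:-, EMIT:P6(v=10,ok=T)] out:P5(v=0); in:-
Emitted by tick 10: ['P1', 'P2', 'P3', 'P4', 'P5']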